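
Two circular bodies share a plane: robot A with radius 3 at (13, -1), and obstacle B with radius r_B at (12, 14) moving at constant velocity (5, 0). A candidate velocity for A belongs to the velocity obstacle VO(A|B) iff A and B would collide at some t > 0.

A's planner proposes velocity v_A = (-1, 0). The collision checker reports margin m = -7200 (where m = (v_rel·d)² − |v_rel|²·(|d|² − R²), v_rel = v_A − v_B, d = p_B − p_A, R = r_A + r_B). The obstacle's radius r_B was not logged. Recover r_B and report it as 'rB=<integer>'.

m = -7200
d = (-1, 15);  v_rel = (-6, 0),  |v_rel|² = 36
v_rel×d = (-6)·(15) − (0)·(-1) = -90
since m = R²·36 − (-90)²:  R² = (8100 + -7200) / 36 = 25
R = √25 = 5  ⇒  r_B = 5 − 3 = 2

rB=2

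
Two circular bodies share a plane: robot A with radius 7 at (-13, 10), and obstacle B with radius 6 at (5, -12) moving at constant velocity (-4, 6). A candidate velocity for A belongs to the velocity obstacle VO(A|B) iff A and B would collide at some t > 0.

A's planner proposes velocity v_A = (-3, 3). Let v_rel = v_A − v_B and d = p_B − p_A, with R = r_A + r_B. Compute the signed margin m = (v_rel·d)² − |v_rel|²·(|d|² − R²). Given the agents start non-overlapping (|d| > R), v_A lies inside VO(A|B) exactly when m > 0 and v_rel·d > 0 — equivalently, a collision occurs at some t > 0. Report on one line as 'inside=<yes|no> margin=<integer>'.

d = (18, -22),  |d|² = 808;  R = 7+6 = 13,  c = 808−13² = 639
v_rel = (1, -3),  |v_rel|² = 10;  v_rel·d = (1)·(18) + (-3)·(-22) = 84
10·t² − 168·t + 639 = 0  ⇒  m = 84² − 10·639 = 666
m = 666 > 0,  v_rel·d = 84 > 0  ⇒  inside

inside=yes margin=666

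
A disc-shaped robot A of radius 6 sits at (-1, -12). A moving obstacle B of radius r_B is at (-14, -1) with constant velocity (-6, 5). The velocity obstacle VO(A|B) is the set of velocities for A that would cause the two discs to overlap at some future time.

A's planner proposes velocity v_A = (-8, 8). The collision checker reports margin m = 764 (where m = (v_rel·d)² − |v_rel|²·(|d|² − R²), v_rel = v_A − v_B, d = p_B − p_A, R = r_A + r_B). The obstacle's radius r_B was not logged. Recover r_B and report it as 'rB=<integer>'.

m = 764
d = (-13, 11);  v_rel = (-2, 3),  |v_rel|² = 13
v_rel×d = (-2)·(11) − (3)·(-13) = 17
since m = R²·13 − 17²:  R² = (289 + 764) / 13 = 81
R = √81 = 9  ⇒  r_B = 9 − 6 = 3

rB=3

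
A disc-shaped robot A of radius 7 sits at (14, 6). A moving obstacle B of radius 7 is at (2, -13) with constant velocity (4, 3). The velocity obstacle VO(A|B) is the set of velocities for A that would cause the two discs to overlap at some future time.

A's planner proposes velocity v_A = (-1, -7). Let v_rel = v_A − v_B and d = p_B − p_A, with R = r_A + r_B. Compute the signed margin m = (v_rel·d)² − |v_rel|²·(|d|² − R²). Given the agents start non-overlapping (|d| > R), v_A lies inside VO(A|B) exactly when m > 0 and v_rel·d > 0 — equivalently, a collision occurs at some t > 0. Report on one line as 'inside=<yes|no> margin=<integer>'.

d = (-12, -19),  |d|² = 505;  R = 7+7 = 14,  c = 505−14² = 309
v_rel = (-5, -10),  |v_rel|² = 125;  v_rel·d = (-5)·(-12) + (-10)·(-19) = 250
125·t² − 500·t + 309 = 0  ⇒  m = 250² − 125·309 = 23875
m = 23875 > 0,  v_rel·d = 250 > 0  ⇒  inside

inside=yes margin=23875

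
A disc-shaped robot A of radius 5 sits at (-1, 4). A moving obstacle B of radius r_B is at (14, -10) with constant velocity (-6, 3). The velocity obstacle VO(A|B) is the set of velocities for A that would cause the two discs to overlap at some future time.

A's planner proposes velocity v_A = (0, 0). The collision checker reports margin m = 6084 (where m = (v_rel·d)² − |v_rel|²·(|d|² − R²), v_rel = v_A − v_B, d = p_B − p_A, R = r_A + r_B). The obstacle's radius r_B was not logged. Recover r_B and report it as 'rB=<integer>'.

m = 6084
d = (15, -14);  v_rel = (6, -3),  |v_rel|² = 45
v_rel×d = (6)·(-14) − (-3)·(15) = -39
since m = R²·45 − (-39)²:  R² = (1521 + 6084) / 45 = 169
R = √169 = 13  ⇒  r_B = 13 − 5 = 8

rB=8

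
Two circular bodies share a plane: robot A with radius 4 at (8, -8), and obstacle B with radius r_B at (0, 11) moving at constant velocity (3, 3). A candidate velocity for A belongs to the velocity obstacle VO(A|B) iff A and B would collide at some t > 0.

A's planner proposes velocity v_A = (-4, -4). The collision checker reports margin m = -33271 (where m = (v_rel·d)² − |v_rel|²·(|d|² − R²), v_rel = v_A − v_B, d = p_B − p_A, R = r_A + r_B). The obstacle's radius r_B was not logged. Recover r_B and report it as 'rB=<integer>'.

m = -33271
d = (-8, 19);  v_rel = (-7, -7),  |v_rel|² = 98
v_rel×d = (-7)·(19) − (-7)·(-8) = -189
since m = R²·98 − (-189)²:  R² = (35721 + -33271) / 98 = 25
R = √25 = 5  ⇒  r_B = 5 − 4 = 1

rB=1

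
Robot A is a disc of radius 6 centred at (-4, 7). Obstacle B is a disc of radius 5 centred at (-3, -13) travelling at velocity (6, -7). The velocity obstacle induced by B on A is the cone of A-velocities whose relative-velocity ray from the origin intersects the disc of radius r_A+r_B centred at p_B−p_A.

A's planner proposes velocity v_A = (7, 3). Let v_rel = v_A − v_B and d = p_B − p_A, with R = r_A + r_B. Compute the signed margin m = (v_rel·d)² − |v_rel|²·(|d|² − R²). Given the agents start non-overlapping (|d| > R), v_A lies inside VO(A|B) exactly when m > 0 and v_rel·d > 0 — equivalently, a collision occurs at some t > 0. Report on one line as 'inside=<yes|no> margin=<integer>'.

d = (1, -20),  |d|² = 401;  R = 6+5 = 11,  c = 401−11² = 280
v_rel = (1, 10),  |v_rel|² = 101;  v_rel·d = (1)·(1) + (10)·(-20) = -199
101·t² + 398·t + 280 = 0  ⇒  m = (-199)² − 101·280 = 11321
m = 11321 > 0,  v_rel·d = -199 < 0  ⇒  outside

inside=no margin=11321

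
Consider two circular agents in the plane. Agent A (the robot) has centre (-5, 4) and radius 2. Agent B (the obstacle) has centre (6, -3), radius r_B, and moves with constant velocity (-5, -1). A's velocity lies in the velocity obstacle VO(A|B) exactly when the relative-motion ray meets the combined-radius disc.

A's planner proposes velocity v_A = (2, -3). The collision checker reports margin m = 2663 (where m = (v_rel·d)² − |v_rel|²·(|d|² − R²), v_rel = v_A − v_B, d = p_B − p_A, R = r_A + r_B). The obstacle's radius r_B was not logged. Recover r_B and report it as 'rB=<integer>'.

m = 2663
d = (11, -7);  v_rel = (7, -2),  |v_rel|² = 53
v_rel×d = (7)·(-7) − (-2)·(11) = -27
since m = R²·53 − (-27)²:  R² = (729 + 2663) / 53 = 64
R = √64 = 8  ⇒  r_B = 8 − 2 = 6

rB=6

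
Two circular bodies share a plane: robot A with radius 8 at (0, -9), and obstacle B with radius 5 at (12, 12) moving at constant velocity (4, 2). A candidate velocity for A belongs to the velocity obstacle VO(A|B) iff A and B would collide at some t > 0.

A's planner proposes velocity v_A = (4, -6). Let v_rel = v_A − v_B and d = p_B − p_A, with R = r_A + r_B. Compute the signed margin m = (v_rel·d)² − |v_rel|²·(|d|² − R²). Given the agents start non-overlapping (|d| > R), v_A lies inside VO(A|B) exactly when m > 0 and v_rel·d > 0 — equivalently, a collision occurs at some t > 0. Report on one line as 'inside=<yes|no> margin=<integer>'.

d = (12, 21),  |d|² = 585;  R = 8+5 = 13,  c = 585−13² = 416
v_rel = (0, -8),  |v_rel|² = 64;  v_rel·d = (0)·(12) + (-8)·(21) = -168
64·t² + 336·t + 416 = 0  ⇒  m = (-168)² − 64·416 = 1600
m = 1600 > 0,  v_rel·d = -168 < 0  ⇒  outside

inside=no margin=1600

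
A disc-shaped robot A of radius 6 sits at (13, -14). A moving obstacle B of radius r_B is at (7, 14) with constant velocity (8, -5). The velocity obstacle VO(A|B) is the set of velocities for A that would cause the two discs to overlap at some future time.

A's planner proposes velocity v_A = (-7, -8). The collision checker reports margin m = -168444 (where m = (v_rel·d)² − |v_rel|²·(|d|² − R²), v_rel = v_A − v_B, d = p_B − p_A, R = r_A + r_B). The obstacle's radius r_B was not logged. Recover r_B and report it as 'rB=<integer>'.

m = -168444
d = (-6, 28);  v_rel = (-15, -3),  |v_rel|² = 234
v_rel×d = (-15)·(28) − (-3)·(-6) = -438
since m = R²·234 − (-438)²:  R² = (191844 + -168444) / 234 = 100
R = √100 = 10  ⇒  r_B = 10 − 6 = 4

rB=4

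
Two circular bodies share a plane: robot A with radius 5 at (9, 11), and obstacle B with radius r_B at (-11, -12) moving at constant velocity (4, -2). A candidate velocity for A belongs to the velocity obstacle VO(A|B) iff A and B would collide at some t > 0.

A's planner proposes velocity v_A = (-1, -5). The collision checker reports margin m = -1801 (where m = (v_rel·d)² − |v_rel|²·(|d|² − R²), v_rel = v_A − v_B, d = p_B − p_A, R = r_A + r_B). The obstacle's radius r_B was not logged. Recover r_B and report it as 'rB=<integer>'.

m = -1801
d = (-20, -23);  v_rel = (-5, -3),  |v_rel|² = 34
v_rel×d = (-5)·(-23) − (-3)·(-20) = 55
since m = R²·34 − 55²:  R² = (3025 + -1801) / 34 = 36
R = √36 = 6  ⇒  r_B = 6 − 5 = 1

rB=1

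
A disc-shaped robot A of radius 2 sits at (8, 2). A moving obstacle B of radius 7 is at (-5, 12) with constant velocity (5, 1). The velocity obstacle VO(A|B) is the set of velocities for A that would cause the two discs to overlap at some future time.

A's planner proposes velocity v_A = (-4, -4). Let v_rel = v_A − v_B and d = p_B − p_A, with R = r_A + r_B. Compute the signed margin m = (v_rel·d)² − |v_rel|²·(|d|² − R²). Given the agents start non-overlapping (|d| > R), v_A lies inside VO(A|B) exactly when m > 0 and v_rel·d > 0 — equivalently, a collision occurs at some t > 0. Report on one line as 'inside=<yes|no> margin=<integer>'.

d = (-13, 10),  |d|² = 269;  R = 2+7 = 9,  c = 269−9² = 188
v_rel = (-9, -5),  |v_rel|² = 106;  v_rel·d = (-9)·(-13) + (-5)·(10) = 67
106·t² − 134·t + 188 = 0  ⇒  m = 67² − 106·188 = -15439
m = -15439 < 0,  v_rel·d = 67 > 0  ⇒  outside

inside=no margin=-15439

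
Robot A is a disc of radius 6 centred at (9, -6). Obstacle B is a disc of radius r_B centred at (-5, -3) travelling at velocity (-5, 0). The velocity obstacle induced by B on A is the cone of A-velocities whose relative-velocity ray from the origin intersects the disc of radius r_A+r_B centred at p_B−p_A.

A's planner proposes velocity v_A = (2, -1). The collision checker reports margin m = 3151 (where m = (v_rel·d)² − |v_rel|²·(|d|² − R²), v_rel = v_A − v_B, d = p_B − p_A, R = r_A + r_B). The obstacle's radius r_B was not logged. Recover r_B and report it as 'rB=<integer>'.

m = 3151
d = (-14, 3);  v_rel = (7, -1),  |v_rel|² = 50
v_rel×d = (7)·(3) − (-1)·(-14) = 7
since m = R²·50 − 7²:  R² = (49 + 3151) / 50 = 64
R = √64 = 8  ⇒  r_B = 8 − 6 = 2

rB=2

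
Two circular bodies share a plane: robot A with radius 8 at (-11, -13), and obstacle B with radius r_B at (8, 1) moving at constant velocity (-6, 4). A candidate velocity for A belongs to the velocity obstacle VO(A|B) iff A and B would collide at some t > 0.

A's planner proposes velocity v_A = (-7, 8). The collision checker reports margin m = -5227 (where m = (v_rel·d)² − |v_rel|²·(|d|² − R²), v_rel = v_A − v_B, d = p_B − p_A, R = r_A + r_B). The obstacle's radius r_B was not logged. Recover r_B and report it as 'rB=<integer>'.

m = -5227
d = (19, 14);  v_rel = (-1, 4),  |v_rel|² = 17
v_rel×d = (-1)·(14) − (4)·(19) = -90
since m = R²·17 − (-90)²:  R² = (8100 + -5227) / 17 = 169
R = √169 = 13  ⇒  r_B = 13 − 8 = 5

rB=5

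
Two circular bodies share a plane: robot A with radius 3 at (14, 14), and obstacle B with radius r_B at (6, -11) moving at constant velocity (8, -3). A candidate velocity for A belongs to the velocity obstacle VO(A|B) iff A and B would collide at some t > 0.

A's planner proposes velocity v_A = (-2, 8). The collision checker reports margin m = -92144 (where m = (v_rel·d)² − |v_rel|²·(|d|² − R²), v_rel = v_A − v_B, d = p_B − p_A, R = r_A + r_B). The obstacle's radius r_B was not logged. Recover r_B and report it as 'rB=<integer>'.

m = -92144
d = (-8, -25);  v_rel = (-10, 11),  |v_rel|² = 221
v_rel×d = (-10)·(-25) − (11)·(-8) = 338
since m = R²·221 − 338²:  R² = (114244 + -92144) / 221 = 100
R = √100 = 10  ⇒  r_B = 10 − 3 = 7

rB=7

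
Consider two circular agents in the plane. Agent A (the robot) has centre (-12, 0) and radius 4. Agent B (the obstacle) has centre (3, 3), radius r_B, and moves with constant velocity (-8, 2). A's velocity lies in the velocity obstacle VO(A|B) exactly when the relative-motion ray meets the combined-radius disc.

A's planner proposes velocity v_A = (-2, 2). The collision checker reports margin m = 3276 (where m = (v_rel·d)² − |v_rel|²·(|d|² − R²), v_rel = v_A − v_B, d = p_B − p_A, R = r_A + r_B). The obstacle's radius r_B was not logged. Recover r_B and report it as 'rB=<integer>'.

m = 3276
d = (15, 3);  v_rel = (6, 0),  |v_rel|² = 36
v_rel×d = (6)·(3) − (0)·(15) = 18
since m = R²·36 − 18²:  R² = (324 + 3276) / 36 = 100
R = √100 = 10  ⇒  r_B = 10 − 4 = 6

rB=6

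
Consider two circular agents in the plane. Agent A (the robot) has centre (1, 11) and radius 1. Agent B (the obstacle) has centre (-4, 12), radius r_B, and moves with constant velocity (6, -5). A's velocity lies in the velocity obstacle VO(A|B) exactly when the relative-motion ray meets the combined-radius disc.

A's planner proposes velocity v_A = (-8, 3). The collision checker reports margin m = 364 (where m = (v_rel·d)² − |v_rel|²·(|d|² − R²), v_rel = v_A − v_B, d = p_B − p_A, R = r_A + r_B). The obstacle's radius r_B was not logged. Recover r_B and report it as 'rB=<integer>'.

m = 364
d = (-5, 1);  v_rel = (-14, 8),  |v_rel|² = 260
v_rel×d = (-14)·(1) − (8)·(-5) = 26
since m = R²·260 − 26²:  R² = (676 + 364) / 260 = 4
R = √4 = 2  ⇒  r_B = 2 − 1 = 1

rB=1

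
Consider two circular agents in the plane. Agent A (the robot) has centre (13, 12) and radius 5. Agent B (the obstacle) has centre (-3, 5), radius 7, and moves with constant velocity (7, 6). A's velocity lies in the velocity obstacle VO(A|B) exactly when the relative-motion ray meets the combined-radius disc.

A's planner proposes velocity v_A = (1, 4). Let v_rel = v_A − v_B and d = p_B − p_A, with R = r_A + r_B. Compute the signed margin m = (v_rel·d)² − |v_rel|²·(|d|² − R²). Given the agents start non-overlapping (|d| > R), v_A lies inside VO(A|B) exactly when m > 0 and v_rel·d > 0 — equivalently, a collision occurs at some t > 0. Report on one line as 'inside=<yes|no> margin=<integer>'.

d = (-16, -7),  |d|² = 305;  R = 5+7 = 12,  c = 305−12² = 161
v_rel = (-6, -2),  |v_rel|² = 40;  v_rel·d = (-6)·(-16) + (-2)·(-7) = 110
40·t² − 220·t + 161 = 0  ⇒  m = 110² − 40·161 = 5660
m = 5660 > 0,  v_rel·d = 110 > 0  ⇒  inside

inside=yes margin=5660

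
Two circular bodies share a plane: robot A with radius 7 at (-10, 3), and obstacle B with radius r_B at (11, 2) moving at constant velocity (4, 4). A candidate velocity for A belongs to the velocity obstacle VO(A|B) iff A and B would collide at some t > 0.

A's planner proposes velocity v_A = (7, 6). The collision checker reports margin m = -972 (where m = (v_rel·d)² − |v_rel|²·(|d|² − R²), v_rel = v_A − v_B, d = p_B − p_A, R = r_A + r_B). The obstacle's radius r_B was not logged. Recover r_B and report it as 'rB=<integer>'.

m = -972
d = (21, -1);  v_rel = (3, 2),  |v_rel|² = 13
v_rel×d = (3)·(-1) − (2)·(21) = -45
since m = R²·13 − (-45)²:  R² = (2025 + -972) / 13 = 81
R = √81 = 9  ⇒  r_B = 9 − 7 = 2

rB=2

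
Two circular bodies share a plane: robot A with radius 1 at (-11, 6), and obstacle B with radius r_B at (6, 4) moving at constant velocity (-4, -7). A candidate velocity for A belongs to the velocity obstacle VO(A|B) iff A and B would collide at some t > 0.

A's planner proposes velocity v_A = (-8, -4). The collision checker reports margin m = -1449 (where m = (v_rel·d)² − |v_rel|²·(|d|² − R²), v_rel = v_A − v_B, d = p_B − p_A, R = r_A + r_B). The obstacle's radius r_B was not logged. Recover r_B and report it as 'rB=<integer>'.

m = -1449
d = (17, -2);  v_rel = (-4, 3),  |v_rel|² = 25
v_rel×d = (-4)·(-2) − (3)·(17) = -43
since m = R²·25 − (-43)²:  R² = (1849 + -1449) / 25 = 16
R = √16 = 4  ⇒  r_B = 4 − 1 = 3

rB=3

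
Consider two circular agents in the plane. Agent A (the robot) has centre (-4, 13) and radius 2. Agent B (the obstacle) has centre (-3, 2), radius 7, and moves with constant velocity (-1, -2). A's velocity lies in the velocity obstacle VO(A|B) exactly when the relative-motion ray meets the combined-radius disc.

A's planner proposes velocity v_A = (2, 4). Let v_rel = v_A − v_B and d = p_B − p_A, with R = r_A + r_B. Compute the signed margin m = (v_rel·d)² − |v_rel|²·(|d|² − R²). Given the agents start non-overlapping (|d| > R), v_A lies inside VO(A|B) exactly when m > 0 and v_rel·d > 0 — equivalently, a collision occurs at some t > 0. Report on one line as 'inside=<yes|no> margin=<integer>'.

d = (1, -11),  |d|² = 122;  R = 2+7 = 9,  c = 122−9² = 41
v_rel = (3, 6),  |v_rel|² = 45;  v_rel·d = (3)·(1) + (6)·(-11) = -63
45·t² + 126·t + 41 = 0  ⇒  m = (-63)² − 45·41 = 2124
m = 2124 > 0,  v_rel·d = -63 < 0  ⇒  outside

inside=no margin=2124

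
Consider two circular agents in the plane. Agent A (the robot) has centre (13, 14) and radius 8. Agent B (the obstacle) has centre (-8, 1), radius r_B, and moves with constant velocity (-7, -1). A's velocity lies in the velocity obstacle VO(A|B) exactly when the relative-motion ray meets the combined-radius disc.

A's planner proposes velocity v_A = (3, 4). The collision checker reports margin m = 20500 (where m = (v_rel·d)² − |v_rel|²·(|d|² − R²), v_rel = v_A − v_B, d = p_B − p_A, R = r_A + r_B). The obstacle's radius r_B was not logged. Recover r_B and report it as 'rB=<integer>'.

m = 20500
d = (-21, -13);  v_rel = (10, 5),  |v_rel|² = 125
v_rel×d = (10)·(-13) − (5)·(-21) = -25
since m = R²·125 − (-25)²:  R² = (625 + 20500) / 125 = 169
R = √169 = 13  ⇒  r_B = 13 − 8 = 5

rB=5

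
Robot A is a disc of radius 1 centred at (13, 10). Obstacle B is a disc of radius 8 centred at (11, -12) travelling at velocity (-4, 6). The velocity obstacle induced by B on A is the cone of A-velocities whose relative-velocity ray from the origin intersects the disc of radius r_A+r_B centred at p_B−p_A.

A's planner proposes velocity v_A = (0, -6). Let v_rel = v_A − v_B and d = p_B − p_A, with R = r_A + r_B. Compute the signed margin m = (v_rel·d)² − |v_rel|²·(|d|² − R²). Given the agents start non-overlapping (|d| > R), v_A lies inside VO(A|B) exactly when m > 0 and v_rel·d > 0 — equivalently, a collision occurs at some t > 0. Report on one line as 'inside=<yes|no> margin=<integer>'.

d = (-2, -22),  |d|² = 488;  R = 1+8 = 9,  c = 488−9² = 407
v_rel = (4, -12),  |v_rel|² = 160;  v_rel·d = (4)·(-2) + (-12)·(-22) = 256
160·t² − 512·t + 407 = 0  ⇒  m = 256² − 160·407 = 416
m = 416 > 0,  v_rel·d = 256 > 0  ⇒  inside

inside=yes margin=416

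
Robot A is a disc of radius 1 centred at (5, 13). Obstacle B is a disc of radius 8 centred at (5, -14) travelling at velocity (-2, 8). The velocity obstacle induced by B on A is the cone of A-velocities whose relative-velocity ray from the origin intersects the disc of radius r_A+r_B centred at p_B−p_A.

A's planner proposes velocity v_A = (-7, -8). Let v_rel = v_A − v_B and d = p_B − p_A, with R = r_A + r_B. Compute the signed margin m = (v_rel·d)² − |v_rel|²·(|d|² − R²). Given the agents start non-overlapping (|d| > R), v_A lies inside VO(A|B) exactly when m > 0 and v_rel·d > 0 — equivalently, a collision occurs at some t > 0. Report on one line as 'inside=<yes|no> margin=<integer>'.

d = (0, -27),  |d|² = 729;  R = 1+8 = 9,  c = 729−9² = 648
v_rel = (-5, -16),  |v_rel|² = 281;  v_rel·d = (-5)·(0) + (-16)·(-27) = 432
281·t² − 864·t + 648 = 0  ⇒  m = 432² − 281·648 = 4536
m = 4536 > 0,  v_rel·d = 432 > 0  ⇒  inside

inside=yes margin=4536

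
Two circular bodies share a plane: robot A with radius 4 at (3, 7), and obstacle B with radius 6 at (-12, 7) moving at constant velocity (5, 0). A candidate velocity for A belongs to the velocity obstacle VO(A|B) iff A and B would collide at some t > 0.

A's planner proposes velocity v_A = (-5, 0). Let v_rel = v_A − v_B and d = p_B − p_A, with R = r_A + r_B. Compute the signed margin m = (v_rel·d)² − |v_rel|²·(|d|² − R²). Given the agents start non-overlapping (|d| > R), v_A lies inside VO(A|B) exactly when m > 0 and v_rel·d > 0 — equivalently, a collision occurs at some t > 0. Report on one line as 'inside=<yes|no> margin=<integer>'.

d = (-15, 0),  |d|² = 225;  R = 4+6 = 10,  c = 225−10² = 125
v_rel = (-10, 0),  |v_rel|² = 100;  v_rel·d = (-10)·(-15) + (0)·(0) = 150
100·t² − 300·t + 125 = 0  ⇒  m = 150² − 100·125 = 10000
m = 10000 > 0,  v_rel·d = 150 > 0  ⇒  inside

inside=yes margin=10000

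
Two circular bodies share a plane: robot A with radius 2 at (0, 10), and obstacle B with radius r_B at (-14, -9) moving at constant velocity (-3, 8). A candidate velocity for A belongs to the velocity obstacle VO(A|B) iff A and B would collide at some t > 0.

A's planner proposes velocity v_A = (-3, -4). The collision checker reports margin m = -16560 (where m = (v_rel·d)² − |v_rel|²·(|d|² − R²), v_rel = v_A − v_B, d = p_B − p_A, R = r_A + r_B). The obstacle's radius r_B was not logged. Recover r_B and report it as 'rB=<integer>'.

m = -16560
d = (-14, -19);  v_rel = (0, -12),  |v_rel|² = 144
v_rel×d = (0)·(-19) − (-12)·(-14) = -168
since m = R²·144 − (-168)²:  R² = (28224 + -16560) / 144 = 81
R = √81 = 9  ⇒  r_B = 9 − 2 = 7

rB=7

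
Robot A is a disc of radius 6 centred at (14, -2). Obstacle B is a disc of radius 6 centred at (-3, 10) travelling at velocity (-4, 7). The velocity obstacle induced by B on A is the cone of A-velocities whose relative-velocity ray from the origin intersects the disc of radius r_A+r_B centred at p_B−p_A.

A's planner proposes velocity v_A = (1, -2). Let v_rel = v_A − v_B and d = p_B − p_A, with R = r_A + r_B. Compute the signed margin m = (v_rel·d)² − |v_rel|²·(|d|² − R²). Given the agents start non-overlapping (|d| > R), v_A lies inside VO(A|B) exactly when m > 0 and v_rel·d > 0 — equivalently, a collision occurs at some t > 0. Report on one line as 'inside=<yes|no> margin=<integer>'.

d = (-17, 12),  |d|² = 433;  R = 6+6 = 12,  c = 433−12² = 289
v_rel = (5, -9),  |v_rel|² = 106;  v_rel·d = (5)·(-17) + (-9)·(12) = -193
106·t² + 386·t + 289 = 0  ⇒  m = (-193)² − 106·289 = 6615
m = 6615 > 0,  v_rel·d = -193 < 0  ⇒  outside

inside=no margin=6615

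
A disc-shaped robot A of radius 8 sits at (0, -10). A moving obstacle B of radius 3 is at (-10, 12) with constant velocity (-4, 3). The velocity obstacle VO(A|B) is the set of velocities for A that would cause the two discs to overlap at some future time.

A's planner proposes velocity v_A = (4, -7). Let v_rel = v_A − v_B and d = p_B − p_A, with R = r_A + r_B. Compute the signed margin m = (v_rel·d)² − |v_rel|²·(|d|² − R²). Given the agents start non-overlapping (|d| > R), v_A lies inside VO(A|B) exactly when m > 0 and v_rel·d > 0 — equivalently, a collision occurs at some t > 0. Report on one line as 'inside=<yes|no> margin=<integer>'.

d = (-10, 22),  |d|² = 584;  R = 8+3 = 11,  c = 584−11² = 463
v_rel = (8, -10),  |v_rel|² = 164;  v_rel·d = (8)·(-10) + (-10)·(22) = -300
164·t² + 600·t + 463 = 0  ⇒  m = (-300)² − 164·463 = 14068
m = 14068 > 0,  v_rel·d = -300 < 0  ⇒  outside

inside=no margin=14068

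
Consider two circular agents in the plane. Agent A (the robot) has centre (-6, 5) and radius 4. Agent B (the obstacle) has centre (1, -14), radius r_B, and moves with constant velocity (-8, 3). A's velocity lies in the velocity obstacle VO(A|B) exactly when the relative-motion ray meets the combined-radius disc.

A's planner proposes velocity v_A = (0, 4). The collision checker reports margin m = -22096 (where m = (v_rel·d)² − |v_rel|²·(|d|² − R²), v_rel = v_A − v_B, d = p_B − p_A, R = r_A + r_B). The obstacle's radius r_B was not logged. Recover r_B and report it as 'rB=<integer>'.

m = -22096
d = (7, -19);  v_rel = (8, 1),  |v_rel|² = 65
v_rel×d = (8)·(-19) − (1)·(7) = -159
since m = R²·65 − (-159)²:  R² = (25281 + -22096) / 65 = 49
R = √49 = 7  ⇒  r_B = 7 − 4 = 3

rB=3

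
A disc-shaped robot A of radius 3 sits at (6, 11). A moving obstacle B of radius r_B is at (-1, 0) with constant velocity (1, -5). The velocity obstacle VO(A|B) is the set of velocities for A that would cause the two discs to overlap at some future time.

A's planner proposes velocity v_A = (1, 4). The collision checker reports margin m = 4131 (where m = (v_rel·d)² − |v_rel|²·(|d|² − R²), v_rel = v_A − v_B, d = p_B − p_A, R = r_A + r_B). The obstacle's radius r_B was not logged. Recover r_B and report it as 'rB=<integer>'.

m = 4131
d = (-7, -11);  v_rel = (0, 9),  |v_rel|² = 81
v_rel×d = (0)·(-11) − (9)·(-7) = 63
since m = R²·81 − 63²:  R² = (3969 + 4131) / 81 = 100
R = √100 = 10  ⇒  r_B = 10 − 3 = 7

rB=7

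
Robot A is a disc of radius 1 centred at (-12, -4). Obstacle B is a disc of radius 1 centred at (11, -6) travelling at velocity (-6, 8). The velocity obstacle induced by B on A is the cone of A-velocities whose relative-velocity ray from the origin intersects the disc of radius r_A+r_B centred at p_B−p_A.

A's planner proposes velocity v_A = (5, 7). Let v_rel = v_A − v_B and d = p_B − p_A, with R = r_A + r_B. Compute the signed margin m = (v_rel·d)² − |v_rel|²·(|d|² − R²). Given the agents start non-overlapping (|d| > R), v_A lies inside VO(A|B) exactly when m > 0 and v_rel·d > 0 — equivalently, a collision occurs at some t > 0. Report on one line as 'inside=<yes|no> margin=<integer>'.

d = (23, -2),  |d|² = 533;  R = 1+1 = 2,  c = 533−2² = 529
v_rel = (11, -1),  |v_rel|² = 122;  v_rel·d = (11)·(23) + (-1)·(-2) = 255
122·t² − 510·t + 529 = 0  ⇒  m = 255² − 122·529 = 487
m = 487 > 0,  v_rel·d = 255 > 0  ⇒  inside

inside=yes margin=487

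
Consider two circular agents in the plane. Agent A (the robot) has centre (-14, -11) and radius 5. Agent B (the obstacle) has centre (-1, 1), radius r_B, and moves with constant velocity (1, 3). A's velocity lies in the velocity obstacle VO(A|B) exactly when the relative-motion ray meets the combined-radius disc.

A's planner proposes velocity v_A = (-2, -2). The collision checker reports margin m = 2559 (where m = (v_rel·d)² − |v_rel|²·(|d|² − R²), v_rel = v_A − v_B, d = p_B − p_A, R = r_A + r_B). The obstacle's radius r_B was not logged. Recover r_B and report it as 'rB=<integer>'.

m = 2559
d = (13, 12);  v_rel = (-3, -5),  |v_rel|² = 34
v_rel×d = (-3)·(12) − (-5)·(13) = 29
since m = R²·34 − 29²:  R² = (841 + 2559) / 34 = 100
R = √100 = 10  ⇒  r_B = 10 − 5 = 5

rB=5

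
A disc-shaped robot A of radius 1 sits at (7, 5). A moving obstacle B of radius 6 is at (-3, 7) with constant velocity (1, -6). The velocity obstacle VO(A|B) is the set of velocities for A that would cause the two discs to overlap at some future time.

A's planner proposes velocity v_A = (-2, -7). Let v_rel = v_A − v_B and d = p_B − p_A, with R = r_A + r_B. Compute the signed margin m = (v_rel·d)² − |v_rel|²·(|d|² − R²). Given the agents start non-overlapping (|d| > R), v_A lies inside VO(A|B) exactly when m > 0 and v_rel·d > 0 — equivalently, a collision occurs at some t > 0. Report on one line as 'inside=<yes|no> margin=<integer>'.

d = (-10, 2),  |d|² = 104;  R = 1+6 = 7,  c = 104−7² = 55
v_rel = (-3, -1),  |v_rel|² = 10;  v_rel·d = (-3)·(-10) + (-1)·(2) = 28
10·t² − 56·t + 55 = 0  ⇒  m = 28² − 10·55 = 234
m = 234 > 0,  v_rel·d = 28 > 0  ⇒  inside

inside=yes margin=234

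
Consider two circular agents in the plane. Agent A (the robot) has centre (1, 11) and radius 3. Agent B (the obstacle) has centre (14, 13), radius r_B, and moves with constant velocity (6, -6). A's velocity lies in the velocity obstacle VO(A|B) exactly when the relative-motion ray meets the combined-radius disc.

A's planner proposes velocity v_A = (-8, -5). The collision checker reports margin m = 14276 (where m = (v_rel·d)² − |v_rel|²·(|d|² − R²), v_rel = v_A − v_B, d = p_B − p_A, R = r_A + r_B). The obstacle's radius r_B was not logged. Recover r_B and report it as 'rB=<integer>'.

m = 14276
d = (13, 2);  v_rel = (-14, 1),  |v_rel|² = 197
v_rel×d = (-14)·(2) − (1)·(13) = -41
since m = R²·197 − (-41)²:  R² = (1681 + 14276) / 197 = 81
R = √81 = 9  ⇒  r_B = 9 − 3 = 6

rB=6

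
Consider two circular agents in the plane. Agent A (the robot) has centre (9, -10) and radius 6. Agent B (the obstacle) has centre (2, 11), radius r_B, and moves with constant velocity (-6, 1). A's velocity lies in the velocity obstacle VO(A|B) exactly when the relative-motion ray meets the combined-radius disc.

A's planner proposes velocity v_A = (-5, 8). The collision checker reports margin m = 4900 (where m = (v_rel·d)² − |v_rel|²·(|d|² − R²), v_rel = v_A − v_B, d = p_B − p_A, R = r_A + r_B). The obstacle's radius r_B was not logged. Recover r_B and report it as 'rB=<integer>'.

m = 4900
d = (-7, 21);  v_rel = (1, 7),  |v_rel|² = 50
v_rel×d = (1)·(21) − (7)·(-7) = 70
since m = R²·50 − 70²:  R² = (4900 + 4900) / 50 = 196
R = √196 = 14  ⇒  r_B = 14 − 6 = 8

rB=8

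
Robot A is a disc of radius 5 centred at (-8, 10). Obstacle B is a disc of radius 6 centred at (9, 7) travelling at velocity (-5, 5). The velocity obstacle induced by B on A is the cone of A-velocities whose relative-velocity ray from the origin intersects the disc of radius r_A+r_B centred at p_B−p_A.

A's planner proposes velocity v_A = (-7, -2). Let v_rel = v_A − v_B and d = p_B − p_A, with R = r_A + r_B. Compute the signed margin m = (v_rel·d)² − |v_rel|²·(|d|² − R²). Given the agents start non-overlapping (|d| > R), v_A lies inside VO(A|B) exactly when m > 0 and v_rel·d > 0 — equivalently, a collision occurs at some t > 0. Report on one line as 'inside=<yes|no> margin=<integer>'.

d = (17, -3),  |d|² = 298;  R = 5+6 = 11,  c = 298−11² = 177
v_rel = (-2, -7),  |v_rel|² = 53;  v_rel·d = (-2)·(17) + (-7)·(-3) = -13
53·t² + 26·t + 177 = 0  ⇒  m = (-13)² − 53·177 = -9212
m = -9212 < 0,  v_rel·d = -13 < 0  ⇒  outside

inside=no margin=-9212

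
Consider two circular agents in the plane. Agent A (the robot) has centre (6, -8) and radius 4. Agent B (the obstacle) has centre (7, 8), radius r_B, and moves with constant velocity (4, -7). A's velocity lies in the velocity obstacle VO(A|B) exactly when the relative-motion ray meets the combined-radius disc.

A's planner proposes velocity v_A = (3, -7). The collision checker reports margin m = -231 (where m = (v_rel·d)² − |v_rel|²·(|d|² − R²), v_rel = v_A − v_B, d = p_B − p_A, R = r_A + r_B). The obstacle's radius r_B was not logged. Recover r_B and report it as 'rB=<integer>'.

m = -231
d = (1, 16);  v_rel = (-1, 0),  |v_rel|² = 1
v_rel×d = (-1)·(16) − (0)·(1) = -16
since m = R²·1 − (-16)²:  R² = (256 + -231) / 1 = 25
R = √25 = 5  ⇒  r_B = 5 − 4 = 1

rB=1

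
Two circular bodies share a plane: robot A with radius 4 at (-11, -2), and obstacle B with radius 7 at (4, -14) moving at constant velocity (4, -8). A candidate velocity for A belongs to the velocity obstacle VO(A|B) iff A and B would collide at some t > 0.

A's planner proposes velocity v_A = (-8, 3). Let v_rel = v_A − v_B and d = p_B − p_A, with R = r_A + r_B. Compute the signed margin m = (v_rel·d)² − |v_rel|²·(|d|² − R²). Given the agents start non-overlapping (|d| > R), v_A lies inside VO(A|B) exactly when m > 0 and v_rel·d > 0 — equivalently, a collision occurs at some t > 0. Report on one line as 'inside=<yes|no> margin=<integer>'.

d = (15, -12),  |d|² = 369;  R = 4+7 = 11,  c = 369−11² = 248
v_rel = (-12, 11),  |v_rel|² = 265;  v_rel·d = (-12)·(15) + (11)·(-12) = -312
265·t² + 624·t + 248 = 0  ⇒  m = (-312)² − 265·248 = 31624
m = 31624 > 0,  v_rel·d = -312 < 0  ⇒  outside

inside=no margin=31624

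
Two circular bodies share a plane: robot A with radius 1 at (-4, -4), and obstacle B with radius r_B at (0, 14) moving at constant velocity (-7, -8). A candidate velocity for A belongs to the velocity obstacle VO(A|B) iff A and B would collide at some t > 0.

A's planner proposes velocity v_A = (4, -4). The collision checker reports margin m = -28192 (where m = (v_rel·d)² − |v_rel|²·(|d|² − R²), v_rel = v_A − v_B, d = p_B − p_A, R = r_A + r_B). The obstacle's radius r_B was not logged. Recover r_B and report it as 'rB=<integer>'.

m = -28192
d = (4, 18);  v_rel = (11, 4),  |v_rel|² = 137
v_rel×d = (11)·(18) − (4)·(4) = 182
since m = R²·137 − 182²:  R² = (33124 + -28192) / 137 = 36
R = √36 = 6  ⇒  r_B = 6 − 1 = 5

rB=5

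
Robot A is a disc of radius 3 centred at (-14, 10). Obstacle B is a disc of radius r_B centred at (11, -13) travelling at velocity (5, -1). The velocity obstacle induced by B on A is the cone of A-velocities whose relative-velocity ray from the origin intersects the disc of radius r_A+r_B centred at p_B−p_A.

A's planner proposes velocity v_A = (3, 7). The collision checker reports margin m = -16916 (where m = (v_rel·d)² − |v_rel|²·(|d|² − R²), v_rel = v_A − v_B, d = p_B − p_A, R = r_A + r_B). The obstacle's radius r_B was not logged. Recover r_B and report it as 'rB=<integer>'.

m = -16916
d = (25, -23);  v_rel = (-2, 8),  |v_rel|² = 68
v_rel×d = (-2)·(-23) − (8)·(25) = -154
since m = R²·68 − (-154)²:  R² = (23716 + -16916) / 68 = 100
R = √100 = 10  ⇒  r_B = 10 − 3 = 7

rB=7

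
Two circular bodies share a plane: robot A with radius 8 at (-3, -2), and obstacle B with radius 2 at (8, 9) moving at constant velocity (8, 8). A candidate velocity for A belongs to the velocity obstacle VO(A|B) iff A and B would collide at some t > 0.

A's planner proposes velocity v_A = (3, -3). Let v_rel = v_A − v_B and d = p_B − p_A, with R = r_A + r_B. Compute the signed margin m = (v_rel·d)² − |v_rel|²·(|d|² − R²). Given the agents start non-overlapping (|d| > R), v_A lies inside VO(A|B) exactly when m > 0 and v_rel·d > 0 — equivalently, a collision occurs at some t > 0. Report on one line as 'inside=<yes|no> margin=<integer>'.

d = (11, 11),  |d|² = 242;  R = 8+2 = 10,  c = 242−10² = 142
v_rel = (-5, -11),  |v_rel|² = 146;  v_rel·d = (-5)·(11) + (-11)·(11) = -176
146·t² + 352·t + 142 = 0  ⇒  m = (-176)² − 146·142 = 10244
m = 10244 > 0,  v_rel·d = -176 < 0  ⇒  outside

inside=no margin=10244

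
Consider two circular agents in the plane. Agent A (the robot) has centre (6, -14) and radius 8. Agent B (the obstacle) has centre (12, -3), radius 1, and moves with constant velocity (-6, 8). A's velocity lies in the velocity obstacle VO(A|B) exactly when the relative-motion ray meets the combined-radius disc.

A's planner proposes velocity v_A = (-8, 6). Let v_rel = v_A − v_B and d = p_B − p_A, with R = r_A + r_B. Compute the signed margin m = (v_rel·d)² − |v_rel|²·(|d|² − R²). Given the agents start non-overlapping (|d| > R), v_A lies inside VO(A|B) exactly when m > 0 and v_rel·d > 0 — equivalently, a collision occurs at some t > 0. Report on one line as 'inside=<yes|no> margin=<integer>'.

d = (6, 11),  |d|² = 157;  R = 8+1 = 9,  c = 157−9² = 76
v_rel = (-2, -2),  |v_rel|² = 8;  v_rel·d = (-2)·(6) + (-2)·(11) = -34
8·t² + 68·t + 76 = 0  ⇒  m = (-34)² − 8·76 = 548
m = 548 > 0,  v_rel·d = -34 < 0  ⇒  outside

inside=no margin=548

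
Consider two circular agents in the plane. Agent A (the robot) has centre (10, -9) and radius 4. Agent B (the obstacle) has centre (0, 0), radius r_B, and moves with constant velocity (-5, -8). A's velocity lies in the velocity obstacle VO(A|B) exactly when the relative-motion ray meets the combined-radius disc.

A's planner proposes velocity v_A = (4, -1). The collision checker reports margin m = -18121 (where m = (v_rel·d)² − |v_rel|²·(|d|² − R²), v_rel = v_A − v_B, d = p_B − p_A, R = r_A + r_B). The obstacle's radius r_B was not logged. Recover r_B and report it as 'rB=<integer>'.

m = -18121
d = (-10, 9);  v_rel = (9, 7),  |v_rel|² = 130
v_rel×d = (9)·(9) − (7)·(-10) = 151
since m = R²·130 − 151²:  R² = (22801 + -18121) / 130 = 36
R = √36 = 6  ⇒  r_B = 6 − 4 = 2

rB=2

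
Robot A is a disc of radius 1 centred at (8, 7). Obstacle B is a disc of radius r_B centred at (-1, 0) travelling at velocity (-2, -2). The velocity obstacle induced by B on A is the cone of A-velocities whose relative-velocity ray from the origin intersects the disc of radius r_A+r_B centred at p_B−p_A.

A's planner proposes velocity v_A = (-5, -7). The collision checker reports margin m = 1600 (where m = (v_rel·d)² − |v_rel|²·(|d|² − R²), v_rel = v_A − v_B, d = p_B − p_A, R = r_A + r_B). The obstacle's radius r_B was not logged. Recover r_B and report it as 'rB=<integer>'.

m = 1600
d = (-9, -7);  v_rel = (-3, -5),  |v_rel|² = 34
v_rel×d = (-3)·(-7) − (-5)·(-9) = -24
since m = R²·34 − (-24)²:  R² = (576 + 1600) / 34 = 64
R = √64 = 8  ⇒  r_B = 8 − 1 = 7

rB=7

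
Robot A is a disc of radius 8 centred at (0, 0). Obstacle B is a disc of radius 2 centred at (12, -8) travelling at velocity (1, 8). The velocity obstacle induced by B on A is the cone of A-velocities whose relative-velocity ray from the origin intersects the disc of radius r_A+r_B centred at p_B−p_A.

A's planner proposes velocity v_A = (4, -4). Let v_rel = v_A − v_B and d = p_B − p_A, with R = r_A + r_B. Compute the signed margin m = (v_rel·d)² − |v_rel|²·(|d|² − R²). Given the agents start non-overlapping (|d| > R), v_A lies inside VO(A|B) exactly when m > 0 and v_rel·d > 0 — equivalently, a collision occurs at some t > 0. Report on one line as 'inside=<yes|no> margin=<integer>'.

d = (12, -8),  |d|² = 208;  R = 8+2 = 10,  c = 208−10² = 108
v_rel = (3, -12),  |v_rel|² = 153;  v_rel·d = (3)·(12) + (-12)·(-8) = 132
153·t² − 264·t + 108 = 0  ⇒  m = 132² − 153·108 = 900
m = 900 > 0,  v_rel·d = 132 > 0  ⇒  inside

inside=yes margin=900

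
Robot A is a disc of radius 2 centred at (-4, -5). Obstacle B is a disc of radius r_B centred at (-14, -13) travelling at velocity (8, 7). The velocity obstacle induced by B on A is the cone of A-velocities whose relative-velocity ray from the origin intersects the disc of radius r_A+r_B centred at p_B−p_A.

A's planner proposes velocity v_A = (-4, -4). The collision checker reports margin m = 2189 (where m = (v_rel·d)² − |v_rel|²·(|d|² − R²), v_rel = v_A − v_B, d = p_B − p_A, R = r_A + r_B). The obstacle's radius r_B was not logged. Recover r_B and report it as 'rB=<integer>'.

m = 2189
d = (-10, -8);  v_rel = (-12, -11),  |v_rel|² = 265
v_rel×d = (-12)·(-8) − (-11)·(-10) = -14
since m = R²·265 − (-14)²:  R² = (196 + 2189) / 265 = 9
R = √9 = 3  ⇒  r_B = 3 − 2 = 1

rB=1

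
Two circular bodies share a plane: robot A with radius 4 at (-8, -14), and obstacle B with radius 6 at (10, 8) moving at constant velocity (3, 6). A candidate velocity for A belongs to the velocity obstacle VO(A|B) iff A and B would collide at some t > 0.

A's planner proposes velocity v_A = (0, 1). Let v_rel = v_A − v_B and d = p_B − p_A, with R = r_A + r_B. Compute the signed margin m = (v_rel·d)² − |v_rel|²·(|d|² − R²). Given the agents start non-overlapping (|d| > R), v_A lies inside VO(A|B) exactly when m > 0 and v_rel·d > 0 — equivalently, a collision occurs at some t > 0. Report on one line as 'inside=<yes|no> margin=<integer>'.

d = (18, 22),  |d|² = 808;  R = 4+6 = 10,  c = 808−10² = 708
v_rel = (-3, -5),  |v_rel|² = 34;  v_rel·d = (-3)·(18) + (-5)·(22) = -164
34·t² + 328·t + 708 = 0  ⇒  m = (-164)² − 34·708 = 2824
m = 2824 > 0,  v_rel·d = -164 < 0  ⇒  outside

inside=no margin=2824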